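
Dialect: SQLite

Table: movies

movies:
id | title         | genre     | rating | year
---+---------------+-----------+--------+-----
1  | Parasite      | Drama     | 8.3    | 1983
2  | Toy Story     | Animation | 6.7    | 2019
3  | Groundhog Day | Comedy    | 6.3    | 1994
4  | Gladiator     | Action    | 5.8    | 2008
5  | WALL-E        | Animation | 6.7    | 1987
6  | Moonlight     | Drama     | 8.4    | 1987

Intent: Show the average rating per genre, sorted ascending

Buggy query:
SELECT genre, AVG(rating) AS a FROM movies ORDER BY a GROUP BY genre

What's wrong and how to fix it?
Bug: ORDER BY appears before GROUP BY; SQL clause order requires GROUP BY first

Fix: Move ORDER BY to the end, after GROUP BY

Corrected query:
SELECT genre, AVG(rating) AS a FROM movies GROUP BY genre ORDER BY a

Result:
genre     | a   
----------+-----
Action    | 5.8 
Comedy    | 6.3 
Animation | 6.7 
Drama     | 8.35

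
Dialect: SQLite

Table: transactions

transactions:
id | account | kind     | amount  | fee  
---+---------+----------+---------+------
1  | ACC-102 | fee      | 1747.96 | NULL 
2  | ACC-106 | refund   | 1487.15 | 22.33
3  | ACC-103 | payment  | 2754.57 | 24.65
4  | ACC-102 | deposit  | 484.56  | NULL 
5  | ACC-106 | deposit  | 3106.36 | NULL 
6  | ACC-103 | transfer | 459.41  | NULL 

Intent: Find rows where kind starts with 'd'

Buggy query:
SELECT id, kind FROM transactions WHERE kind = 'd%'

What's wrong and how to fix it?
Bug: '=' compares the literal string including the % character; pattern matching needs LIKE

Fix: Replace '=' with LIKE so 'd%' is treated as a pattern

Corrected query:
SELECT id, kind FROM transactions WHERE kind LIKE 'd%'

Result:
id | kind   
---+--------
4  | deposit
5  | deposit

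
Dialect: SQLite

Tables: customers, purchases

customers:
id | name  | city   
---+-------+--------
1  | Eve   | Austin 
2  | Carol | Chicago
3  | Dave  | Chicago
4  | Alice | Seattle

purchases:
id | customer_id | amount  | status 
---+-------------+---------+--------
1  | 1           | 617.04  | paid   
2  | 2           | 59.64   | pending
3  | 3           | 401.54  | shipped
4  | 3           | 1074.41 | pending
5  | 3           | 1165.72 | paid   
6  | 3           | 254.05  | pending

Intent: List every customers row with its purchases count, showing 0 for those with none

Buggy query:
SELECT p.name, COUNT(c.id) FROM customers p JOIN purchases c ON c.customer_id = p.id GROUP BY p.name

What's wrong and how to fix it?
Bug: An inner join excludes parents with zero children

Fix: Switch to LEFT JOIN to retain unmatched parent rows

Corrected query:
SELECT p.name, COUNT(c.id) FROM customers p LEFT JOIN purchases c ON c.customer_id = p.id GROUP BY p.name

Result:
name  | COUNT(c.id)
------+------------
Alice | 0          
Carol | 1          
Dave  | 4          
Eve   | 1          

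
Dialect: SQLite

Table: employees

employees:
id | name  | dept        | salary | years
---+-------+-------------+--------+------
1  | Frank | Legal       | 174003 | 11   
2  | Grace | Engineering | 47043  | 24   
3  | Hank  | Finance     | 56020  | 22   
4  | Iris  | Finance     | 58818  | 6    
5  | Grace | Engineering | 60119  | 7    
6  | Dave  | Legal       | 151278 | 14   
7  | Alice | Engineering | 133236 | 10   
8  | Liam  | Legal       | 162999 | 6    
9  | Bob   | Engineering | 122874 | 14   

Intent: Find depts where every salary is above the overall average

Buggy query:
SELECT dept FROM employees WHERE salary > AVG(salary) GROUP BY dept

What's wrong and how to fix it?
Bug: WHERE evaluates per row before aggregation, so AVG() is unavailable

Fix: Use a subquery for AVG and a HAVING MIN(...) filter so the condition holds for every row in the group

Corrected query:
SELECT dept FROM employees GROUP BY dept HAVING MIN(salary) > (SELECT AVG(salary) FROM employees)

Result:
dept 
-----
Legal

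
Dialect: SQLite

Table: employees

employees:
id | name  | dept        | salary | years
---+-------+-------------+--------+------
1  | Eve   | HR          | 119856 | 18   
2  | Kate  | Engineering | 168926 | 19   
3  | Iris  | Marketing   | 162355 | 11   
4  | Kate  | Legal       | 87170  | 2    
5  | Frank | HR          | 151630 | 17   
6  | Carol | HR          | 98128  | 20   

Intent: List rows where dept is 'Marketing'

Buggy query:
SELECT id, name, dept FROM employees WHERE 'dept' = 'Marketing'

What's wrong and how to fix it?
Bug: Single quotes denote string literals in SQL; the column name is being compared as a constant string

Fix: Reference the column as dept without single quotes

Corrected query:
SELECT id, name, dept FROM employees WHERE dept = 'Marketing'

Result:
id | name | dept     
---+------+----------
3  | Iris | Marketing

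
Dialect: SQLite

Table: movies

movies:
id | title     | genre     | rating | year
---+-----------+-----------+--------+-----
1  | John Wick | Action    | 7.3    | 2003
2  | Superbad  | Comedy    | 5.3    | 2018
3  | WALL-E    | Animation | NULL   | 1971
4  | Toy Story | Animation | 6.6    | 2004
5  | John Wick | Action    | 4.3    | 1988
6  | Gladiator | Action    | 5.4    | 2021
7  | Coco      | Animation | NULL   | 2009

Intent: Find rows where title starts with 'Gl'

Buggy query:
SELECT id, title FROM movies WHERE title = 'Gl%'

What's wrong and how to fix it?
Bug: '=' compares the literal string including the % character; pattern matching needs LIKE

Fix: Replace '=' with LIKE so 'Gl%' is treated as a pattern

Corrected query:
SELECT id, title FROM movies WHERE title LIKE 'Gl%'

Result:
id | title    
---+----------
6  | Gladiator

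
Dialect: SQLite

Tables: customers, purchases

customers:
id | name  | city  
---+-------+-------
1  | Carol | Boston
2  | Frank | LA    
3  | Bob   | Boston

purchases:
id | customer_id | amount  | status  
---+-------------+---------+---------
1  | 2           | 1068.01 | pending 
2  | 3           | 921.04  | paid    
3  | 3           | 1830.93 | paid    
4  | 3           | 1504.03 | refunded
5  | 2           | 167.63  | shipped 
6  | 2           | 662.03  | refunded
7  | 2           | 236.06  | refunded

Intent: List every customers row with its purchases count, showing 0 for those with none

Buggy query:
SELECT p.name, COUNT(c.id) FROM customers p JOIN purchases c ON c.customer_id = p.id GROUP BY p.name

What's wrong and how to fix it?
Bug: INNER JOIN drops customers rows that have no matching purchases rows

Fix: Switch to LEFT JOIN to retain unmatched parent rows

Corrected query:
SELECT p.name, COUNT(c.id) FROM customers p LEFT JOIN purchases c ON c.customer_id = p.id GROUP BY p.name

Result:
name  | COUNT(c.id)
------+------------
Bob   | 3          
Carol | 0          
Frank | 4          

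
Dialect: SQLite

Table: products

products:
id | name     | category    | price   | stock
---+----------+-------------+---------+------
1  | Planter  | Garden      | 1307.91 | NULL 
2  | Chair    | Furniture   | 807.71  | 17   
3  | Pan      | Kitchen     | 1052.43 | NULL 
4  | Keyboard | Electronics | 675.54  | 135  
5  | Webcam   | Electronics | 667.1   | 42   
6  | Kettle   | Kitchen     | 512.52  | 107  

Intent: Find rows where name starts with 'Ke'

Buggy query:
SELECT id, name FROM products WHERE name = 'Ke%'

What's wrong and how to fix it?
Bug: '=' compares the literal string including the % character; pattern matching needs LIKE

Fix: Use LIKE for wildcard pattern matching

Corrected query:
SELECT id, name FROM products WHERE name LIKE 'Ke%'

Result:
id | name    
---+---------
4  | Keyboard
6  | Kettle  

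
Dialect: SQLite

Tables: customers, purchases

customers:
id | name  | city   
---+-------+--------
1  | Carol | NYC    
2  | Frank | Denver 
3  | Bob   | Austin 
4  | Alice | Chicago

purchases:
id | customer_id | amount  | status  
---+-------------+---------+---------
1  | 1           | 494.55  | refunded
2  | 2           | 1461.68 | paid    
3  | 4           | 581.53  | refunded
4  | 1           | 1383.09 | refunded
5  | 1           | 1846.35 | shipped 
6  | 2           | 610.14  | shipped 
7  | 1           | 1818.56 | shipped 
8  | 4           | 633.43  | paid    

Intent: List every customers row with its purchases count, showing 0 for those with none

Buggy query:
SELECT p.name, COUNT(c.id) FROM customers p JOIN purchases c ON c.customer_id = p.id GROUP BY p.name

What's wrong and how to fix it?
Bug: INNER JOIN drops customers rows that have no matching purchases rows

Fix: Switch to LEFT JOIN to retain unmatched parent rows

Corrected query:
SELECT p.name, COUNT(c.id) FROM customers p LEFT JOIN purchases c ON c.customer_id = p.id GROUP BY p.name

Result:
name  | COUNT(c.id)
------+------------
Alice | 2          
Bob   | 0          
Carol | 4          
Frank | 2          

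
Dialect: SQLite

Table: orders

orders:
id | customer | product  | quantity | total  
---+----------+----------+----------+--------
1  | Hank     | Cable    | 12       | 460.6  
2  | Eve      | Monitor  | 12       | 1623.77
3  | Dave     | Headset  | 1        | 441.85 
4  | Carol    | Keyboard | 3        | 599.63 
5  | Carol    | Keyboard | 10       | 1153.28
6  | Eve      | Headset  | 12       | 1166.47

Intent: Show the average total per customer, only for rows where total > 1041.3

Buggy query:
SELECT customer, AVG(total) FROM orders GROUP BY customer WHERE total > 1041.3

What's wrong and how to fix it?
Bug: Row-level WHERE must come before GROUP BY in the clause order

Fix: Place WHERE between FROM and GROUP BY

Corrected query:
SELECT customer, AVG(total) FROM orders WHERE total > 1041.3 GROUP BY customer

Result:
customer | AVG(total)
---------+-----------
Carol    | 1153.28   
Eve      | 1395.12   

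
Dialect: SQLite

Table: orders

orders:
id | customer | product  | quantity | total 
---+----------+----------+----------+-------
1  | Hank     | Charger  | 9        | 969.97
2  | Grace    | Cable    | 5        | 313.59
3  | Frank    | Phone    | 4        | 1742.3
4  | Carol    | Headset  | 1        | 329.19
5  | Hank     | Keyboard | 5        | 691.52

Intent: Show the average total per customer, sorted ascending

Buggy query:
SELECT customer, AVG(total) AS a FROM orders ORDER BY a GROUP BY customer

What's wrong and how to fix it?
Bug: GROUP BY must precede ORDER BY

Fix: Reorder: SELECT … FROM … GROUP BY … ORDER BY …

Corrected query:
SELECT customer, AVG(total) AS a FROM orders GROUP BY customer ORDER BY a

Result:
customer | a      
---------+--------
Grace    | 313.59 
Carol    | 329.19 
Hank     | 830.745
Frank    | 1742.3 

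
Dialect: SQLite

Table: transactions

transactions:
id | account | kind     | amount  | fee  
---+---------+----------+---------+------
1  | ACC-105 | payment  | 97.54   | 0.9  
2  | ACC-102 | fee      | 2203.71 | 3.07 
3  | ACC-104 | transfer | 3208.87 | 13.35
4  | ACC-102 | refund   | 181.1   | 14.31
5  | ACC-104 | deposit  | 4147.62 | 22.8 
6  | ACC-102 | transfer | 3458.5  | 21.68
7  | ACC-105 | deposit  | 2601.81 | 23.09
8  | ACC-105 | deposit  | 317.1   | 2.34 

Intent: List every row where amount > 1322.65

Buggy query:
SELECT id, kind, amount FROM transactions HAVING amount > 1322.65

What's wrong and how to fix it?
Bug: This is a non-aggregate query (no GROUP BY, no aggregates), so in SQLite the HAVING clause is invalid here; a row-level condition belongs in WHERE

Fix: Use WHERE for row-level filtering

Corrected query:
SELECT id, kind, amount FROM transactions WHERE amount > 1322.65

Result:
id | kind     | amount 
---+----------+--------
2  | fee      | 2203.71
3  | transfer | 3208.87
5  | deposit  | 4147.62
6  | transfer | 3458.5 
7  | deposit  | 2601.81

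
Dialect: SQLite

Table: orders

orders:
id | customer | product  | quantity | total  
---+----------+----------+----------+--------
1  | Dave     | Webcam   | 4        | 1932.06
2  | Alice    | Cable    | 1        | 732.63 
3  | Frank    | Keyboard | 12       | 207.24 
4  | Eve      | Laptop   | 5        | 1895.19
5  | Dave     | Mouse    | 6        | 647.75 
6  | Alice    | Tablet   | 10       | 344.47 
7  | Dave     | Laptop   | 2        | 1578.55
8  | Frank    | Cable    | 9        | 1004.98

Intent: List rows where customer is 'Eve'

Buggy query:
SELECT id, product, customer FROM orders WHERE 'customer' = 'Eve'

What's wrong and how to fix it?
Bug: Single quotes denote string literals in SQL; the column name is being compared as a constant string

Fix: Remove the quotes around the column name (or use double quotes for an identifier)

Corrected query:
SELECT id, product, customer FROM orders WHERE customer = 'Eve'

Result:
id | product | customer
---+---------+---------
4  | Laptop  | Eve     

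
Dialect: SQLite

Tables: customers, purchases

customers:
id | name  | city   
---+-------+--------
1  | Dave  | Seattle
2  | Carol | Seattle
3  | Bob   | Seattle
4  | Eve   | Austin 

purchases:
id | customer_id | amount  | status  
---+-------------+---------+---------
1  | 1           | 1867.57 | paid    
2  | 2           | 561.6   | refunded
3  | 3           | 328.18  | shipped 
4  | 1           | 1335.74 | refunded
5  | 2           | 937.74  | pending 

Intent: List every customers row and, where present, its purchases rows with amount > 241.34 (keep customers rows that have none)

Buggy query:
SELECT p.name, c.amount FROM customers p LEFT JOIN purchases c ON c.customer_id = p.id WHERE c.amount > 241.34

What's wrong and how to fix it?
Bug: Filtering c.amount in WHERE discards the NULL rows produced by LEFT JOIN, turning it into an inner join

Fix: Put 'c.amount > 241.34' in the JOIN's ON clause instead of WHERE

Corrected query:
SELECT p.name, c.amount FROM customers p LEFT JOIN purchases c ON c.customer_id = p.id AND c.amount > 241.34

Result:
name  | amount 
------+--------
Dave  | 1335.74
Dave  | 1867.57
Carol | 561.6  
Carol | 937.74 
Bob   | 328.18 
Eve   | NULL   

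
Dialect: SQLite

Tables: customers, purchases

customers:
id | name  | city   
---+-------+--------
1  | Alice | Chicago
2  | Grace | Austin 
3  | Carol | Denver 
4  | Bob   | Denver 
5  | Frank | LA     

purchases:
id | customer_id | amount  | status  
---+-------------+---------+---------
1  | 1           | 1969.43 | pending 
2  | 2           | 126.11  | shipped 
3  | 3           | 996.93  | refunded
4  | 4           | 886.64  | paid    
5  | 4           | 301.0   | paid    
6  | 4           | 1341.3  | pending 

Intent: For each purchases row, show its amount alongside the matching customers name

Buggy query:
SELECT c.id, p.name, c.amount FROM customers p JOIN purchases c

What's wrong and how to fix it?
Bug: JOIN with no ON clause produces a cartesian product; every purchases row pairs with every customers row

Fix: Specify the join condition linking the foreign key to the parent id

Corrected query:
SELECT c.id, p.name, c.amount FROM customers p JOIN purchases c ON c.customer_id = p.id

Result:
id | name  | amount 
---+-------+--------
1  | Alice | 1969.43
2  | Grace | 126.11 
3  | Carol | 996.93 
4  | Bob   | 886.64 
5  | Bob   | 301    
6  | Bob   | 1341.3 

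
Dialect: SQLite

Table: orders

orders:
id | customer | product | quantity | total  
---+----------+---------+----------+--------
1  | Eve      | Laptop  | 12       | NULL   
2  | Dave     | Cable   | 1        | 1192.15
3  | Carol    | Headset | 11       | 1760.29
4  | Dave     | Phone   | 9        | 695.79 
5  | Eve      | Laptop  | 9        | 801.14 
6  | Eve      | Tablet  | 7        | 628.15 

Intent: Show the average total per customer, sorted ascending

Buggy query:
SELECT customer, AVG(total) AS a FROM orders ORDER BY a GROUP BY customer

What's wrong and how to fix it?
Bug: GROUP BY must precede ORDER BY

Fix: Move ORDER BY to the end, after GROUP BY

Corrected query:
SELECT customer, AVG(total) AS a FROM orders GROUP BY customer ORDER BY a

Result:
customer | a      
---------+--------
Eve      | 714.645
Dave     | 943.97 
Carol    | 1760.29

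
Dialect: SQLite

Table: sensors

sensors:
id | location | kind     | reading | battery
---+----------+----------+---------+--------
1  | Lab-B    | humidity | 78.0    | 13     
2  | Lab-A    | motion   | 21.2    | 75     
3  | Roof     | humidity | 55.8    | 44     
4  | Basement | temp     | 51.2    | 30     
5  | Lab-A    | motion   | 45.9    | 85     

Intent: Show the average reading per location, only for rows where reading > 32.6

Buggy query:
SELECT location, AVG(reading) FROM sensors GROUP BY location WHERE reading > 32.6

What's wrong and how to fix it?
Bug: Row-level WHERE must come before GROUP BY in the clause order

Fix: Move the WHERE clause before GROUP BY

Corrected query:
SELECT location, AVG(reading) FROM sensors WHERE reading > 32.6 GROUP BY location

Result:
location | AVG(reading)
---------+-------------
Basement | 51.2        
Lab-A    | 45.9        
Lab-B    | 78          
Roof     | 55.8        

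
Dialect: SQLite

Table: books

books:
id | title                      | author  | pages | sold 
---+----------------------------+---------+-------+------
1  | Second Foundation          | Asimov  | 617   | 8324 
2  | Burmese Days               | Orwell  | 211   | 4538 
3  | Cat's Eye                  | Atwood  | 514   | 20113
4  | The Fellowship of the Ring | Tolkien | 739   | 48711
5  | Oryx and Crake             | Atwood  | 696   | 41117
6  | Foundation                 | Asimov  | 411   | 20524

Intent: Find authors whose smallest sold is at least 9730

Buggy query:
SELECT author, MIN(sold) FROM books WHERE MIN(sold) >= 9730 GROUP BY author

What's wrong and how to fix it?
Bug: Aggregates like MIN are computed per group after WHERE runs

Fix: Use HAVING for the per-group MIN condition

Corrected query:
SELECT author, MIN(sold) FROM books GROUP BY author HAVING MIN(sold) >= 9730

Result:
author  | MIN(sold)
--------+----------
Atwood  | 20113    
Tolkien | 48711    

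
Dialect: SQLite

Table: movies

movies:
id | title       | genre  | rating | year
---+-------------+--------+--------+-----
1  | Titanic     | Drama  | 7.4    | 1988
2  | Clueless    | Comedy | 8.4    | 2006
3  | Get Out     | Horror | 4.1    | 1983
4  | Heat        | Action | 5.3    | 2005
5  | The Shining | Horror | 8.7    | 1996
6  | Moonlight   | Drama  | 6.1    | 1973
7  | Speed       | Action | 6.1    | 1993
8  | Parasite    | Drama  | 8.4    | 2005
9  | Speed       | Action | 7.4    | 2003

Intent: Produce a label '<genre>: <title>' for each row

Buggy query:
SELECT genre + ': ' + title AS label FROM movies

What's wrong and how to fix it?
Bug: SQLite uses || for string concatenation; + coerces text to numbers (yielding 0)

Fix: Use the || operator for string concatenation

Corrected query:
SELECT genre || ': ' || title AS label FROM movies

Result:
label              
-------------------
Drama: Titanic     
Comedy: Clueless   
Horror: Get Out    
Action: Heat       
Horror: The Shining
Drama: Moonlight   
Action: Speed      
Drama: Parasite    
Action: Speed      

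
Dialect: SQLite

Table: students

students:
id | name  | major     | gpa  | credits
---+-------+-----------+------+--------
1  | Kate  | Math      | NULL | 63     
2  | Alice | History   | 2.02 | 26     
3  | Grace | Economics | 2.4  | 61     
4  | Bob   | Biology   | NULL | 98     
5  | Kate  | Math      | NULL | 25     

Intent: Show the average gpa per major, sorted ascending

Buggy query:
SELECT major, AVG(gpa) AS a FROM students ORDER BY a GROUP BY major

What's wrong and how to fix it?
Bug: ORDER BY appears before GROUP BY; SQL clause order requires GROUP BY first

Fix: Reorder: SELECT … FROM … GROUP BY … ORDER BY …

Corrected query:
SELECT major, AVG(gpa) AS a FROM students GROUP BY major ORDER BY a

Result:
major     | a   
----------+-----
Biology   | NULL
Math      | NULL
History   | 2.02
Economics | 2.4 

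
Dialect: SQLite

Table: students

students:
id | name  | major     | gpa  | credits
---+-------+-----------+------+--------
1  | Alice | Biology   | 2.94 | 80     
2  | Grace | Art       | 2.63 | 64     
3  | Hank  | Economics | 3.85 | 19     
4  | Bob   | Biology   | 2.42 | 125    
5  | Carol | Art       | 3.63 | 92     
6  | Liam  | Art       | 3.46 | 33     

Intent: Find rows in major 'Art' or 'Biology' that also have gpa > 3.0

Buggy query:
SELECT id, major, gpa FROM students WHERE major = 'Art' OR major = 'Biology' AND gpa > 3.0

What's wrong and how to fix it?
Bug: AND binds tighter than OR, so this parses as major = 'Art' OR (major = 'Biology' AND gpa > 3.0)

Fix: Add parentheses around the OR so the AND applies to both alternatives

Corrected query:
SELECT id, major, gpa FROM students WHERE (major = 'Art' OR major = 'Biology') AND gpa > 3.0

Result:
id | major | gpa 
---+-------+-----
5  | Art   | 3.63
6  | Art   | 3.46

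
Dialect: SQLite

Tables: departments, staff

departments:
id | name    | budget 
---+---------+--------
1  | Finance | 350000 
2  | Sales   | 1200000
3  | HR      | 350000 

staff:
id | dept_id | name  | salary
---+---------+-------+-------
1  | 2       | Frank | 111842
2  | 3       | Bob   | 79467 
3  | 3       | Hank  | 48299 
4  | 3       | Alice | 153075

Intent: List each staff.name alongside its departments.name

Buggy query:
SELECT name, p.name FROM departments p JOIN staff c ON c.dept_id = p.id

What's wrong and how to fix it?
Bug: Both tables have a 'name' column; the unqualified reference is ambiguous

Fix: Prefix ambiguous columns with the table alias

Corrected query:
SELECT c.name, p.name FROM departments p JOIN staff c ON c.dept_id = p.id

Result:
name  | name 
------+------
Frank | Sales
Bob   | HR   
Hank  | HR   
Alice | HR   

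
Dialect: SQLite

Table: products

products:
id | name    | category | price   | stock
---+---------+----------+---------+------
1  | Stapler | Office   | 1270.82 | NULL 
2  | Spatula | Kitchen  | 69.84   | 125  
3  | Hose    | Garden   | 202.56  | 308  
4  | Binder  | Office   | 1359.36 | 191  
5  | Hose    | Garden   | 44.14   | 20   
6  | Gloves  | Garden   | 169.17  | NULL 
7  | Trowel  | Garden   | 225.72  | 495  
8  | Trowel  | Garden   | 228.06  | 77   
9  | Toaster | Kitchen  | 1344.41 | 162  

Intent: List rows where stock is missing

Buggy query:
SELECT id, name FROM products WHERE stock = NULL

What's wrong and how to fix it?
Bug: '= NULL' is always unknown in SQL three-valued logic, so no rows match

Fix: Use IS NULL to test for NULL

Corrected query:
SELECT id, name FROM products WHERE stock IS NULL

Result:
id | name   
---+--------
1  | Stapler
6  | Gloves 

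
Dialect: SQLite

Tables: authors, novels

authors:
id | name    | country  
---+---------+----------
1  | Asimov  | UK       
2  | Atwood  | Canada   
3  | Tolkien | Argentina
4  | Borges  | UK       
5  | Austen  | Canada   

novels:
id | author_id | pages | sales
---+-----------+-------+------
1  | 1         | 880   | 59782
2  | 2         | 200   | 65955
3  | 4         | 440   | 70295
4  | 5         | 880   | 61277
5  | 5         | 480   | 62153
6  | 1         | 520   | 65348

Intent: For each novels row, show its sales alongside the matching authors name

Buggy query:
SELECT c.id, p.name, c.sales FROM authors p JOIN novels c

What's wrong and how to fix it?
Bug: Missing join condition: each novels row is matched to all authors rows instead of just its own

Fix: Add ON c.author_id = p.id to the JOIN

Corrected query:
SELECT c.id, p.name, c.sales FROM authors p JOIN novels c ON c.author_id = p.id

Result:
id | name   | sales
---+--------+------
1  | Asimov | 59782
2  | Atwood | 65955
3  | Borges | 70295
4  | Austen | 61277
5  | Austen | 62153
6  | Asimov | 65348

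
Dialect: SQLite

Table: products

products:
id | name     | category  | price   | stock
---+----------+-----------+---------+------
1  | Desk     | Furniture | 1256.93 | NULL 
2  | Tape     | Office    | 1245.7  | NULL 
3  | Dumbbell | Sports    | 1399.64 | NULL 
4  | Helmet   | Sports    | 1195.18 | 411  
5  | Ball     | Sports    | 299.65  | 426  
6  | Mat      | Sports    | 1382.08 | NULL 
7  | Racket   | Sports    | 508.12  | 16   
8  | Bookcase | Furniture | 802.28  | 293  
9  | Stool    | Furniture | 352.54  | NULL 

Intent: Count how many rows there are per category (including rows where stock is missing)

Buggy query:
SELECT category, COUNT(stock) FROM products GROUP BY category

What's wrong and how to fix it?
Bug: COUNT(column) counts non-NULL values only; rows with NULL stock aren't counted

Fix: Use COUNT(*) to count all rows regardless of NULL

Corrected query:
SELECT category, COUNT(*) FROM products GROUP BY category

Result:
category  | COUNT(*)
----------+---------
Furniture | 3       
Office    | 1       
Sports    | 5       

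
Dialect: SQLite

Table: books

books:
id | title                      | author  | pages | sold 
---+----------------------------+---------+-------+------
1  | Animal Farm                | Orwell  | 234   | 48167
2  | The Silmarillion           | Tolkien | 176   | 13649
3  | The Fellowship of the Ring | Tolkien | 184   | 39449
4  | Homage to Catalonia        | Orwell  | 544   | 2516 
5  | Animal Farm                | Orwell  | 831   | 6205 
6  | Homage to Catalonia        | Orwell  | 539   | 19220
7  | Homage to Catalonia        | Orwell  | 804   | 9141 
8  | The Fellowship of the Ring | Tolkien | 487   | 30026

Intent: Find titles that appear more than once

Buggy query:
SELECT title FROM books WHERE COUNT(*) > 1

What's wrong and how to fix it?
Bug: WHERE can't reference COUNT(*); aggregates are computed after WHERE

Fix: Group first, then use HAVING for the count condition

Corrected query:
SELECT title FROM books GROUP BY title HAVING COUNT(*) > 1

Result:
title                     
--------------------------
Animal Farm               
Homage to Catalonia       
The Fellowship of the Ring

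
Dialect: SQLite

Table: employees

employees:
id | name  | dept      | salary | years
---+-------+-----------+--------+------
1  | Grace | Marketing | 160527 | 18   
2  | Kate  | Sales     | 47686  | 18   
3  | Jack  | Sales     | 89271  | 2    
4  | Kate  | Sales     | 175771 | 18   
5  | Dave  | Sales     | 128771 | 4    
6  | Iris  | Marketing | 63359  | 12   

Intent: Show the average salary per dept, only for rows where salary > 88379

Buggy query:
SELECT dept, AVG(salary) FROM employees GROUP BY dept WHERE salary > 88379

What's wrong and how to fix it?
Bug: WHERE cannot follow GROUP BY

Fix: Move the WHERE clause before GROUP BY

Corrected query:
SELECT dept, AVG(salary) FROM employees WHERE salary > 88379 GROUP BY dept

Result:
dept      | AVG(salary)
----------+------------
Marketing | 160527     
Sales     | 131271     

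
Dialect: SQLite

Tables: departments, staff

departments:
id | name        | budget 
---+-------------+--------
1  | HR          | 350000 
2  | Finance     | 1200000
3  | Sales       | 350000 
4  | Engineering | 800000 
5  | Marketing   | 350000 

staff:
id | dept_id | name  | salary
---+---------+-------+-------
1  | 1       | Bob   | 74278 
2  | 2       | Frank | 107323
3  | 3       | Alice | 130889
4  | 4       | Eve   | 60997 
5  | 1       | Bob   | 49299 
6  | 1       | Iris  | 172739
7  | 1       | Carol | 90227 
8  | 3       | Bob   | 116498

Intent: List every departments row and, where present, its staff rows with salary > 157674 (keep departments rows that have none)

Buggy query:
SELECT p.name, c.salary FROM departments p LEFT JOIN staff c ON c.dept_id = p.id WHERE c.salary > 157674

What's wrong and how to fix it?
Bug: Filtering c.salary in WHERE discards the NULL rows produced by LEFT JOIN, turning it into an inner join

Fix: Put 'c.salary > 157674' in the JOIN's ON clause instead of WHERE

Corrected query:
SELECT p.name, c.salary FROM departments p LEFT JOIN staff c ON c.dept_id = p.id AND c.salary > 157674

Result:
name        | salary
------------+-------
HR          | 172739
Finance     | NULL  
Sales       | NULL  
Engineering | NULL  
Marketing   | NULL  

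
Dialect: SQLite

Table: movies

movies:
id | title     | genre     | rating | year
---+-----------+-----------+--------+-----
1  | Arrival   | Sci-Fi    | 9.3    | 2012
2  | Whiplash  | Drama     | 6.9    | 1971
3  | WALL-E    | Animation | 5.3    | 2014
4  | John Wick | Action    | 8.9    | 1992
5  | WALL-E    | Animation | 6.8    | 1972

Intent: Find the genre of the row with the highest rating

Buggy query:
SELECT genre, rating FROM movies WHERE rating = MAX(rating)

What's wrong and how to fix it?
Bug: MAX(rating) is an aggregate and cannot be used directly in WHERE

Fix: Use a subquery: WHERE rating = (SELECT MAX(rating) FROM movies)

Corrected query:
SELECT genre, rating FROM movies WHERE rating = (SELECT MAX(rating) FROM movies)

Result:
genre  | rating
-------+-------
Sci-Fi | 9.3   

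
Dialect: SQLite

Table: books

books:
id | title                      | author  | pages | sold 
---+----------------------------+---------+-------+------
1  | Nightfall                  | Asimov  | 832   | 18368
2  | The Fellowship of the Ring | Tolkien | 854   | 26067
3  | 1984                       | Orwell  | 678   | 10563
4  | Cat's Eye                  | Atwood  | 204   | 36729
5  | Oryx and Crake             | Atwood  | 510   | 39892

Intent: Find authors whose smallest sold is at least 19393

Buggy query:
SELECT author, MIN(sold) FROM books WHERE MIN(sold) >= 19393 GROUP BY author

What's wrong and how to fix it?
Bug: MIN() in WHERE is a misuse of aggregate

Fix: Use HAVING for the per-group MIN condition

Corrected query:
SELECT author, MIN(sold) FROM books GROUP BY author HAVING MIN(sold) >= 19393

Result:
author  | MIN(sold)
--------+----------
Atwood  | 36729    
Tolkien | 26067    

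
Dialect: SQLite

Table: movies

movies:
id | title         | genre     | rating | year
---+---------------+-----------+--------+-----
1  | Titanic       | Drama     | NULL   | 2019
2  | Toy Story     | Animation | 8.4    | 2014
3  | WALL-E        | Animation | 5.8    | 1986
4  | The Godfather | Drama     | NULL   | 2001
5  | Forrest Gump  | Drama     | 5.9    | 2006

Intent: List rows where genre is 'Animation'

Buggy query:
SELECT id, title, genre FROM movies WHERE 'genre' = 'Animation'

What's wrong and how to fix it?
Bug: Single quotes denote string literals in SQL; the column name is being compared as a constant string

Fix: Reference the column as genre without single quotes

Corrected query:
SELECT id, title, genre FROM movies WHERE genre = 'Animation'

Result:
id | title     | genre    
---+-----------+----------
2  | Toy Story | Animation
3  | WALL-E    | Animation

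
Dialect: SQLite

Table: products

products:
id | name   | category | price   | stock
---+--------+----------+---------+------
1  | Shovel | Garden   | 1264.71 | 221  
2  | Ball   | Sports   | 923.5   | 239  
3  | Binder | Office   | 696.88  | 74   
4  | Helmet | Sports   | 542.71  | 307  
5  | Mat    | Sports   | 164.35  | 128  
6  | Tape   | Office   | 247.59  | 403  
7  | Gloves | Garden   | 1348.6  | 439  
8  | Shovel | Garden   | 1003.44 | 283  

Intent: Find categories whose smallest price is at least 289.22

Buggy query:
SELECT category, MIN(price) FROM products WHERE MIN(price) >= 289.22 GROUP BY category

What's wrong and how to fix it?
Bug: MIN() in WHERE is a misuse of aggregate

Fix: Replace WHERE with HAVING after the GROUP BY

Corrected query:
SELECT category, MIN(price) FROM products GROUP BY category HAVING MIN(price) >= 289.22

Result:
category | MIN(price)
---------+-----------
Garden   | 1003.44   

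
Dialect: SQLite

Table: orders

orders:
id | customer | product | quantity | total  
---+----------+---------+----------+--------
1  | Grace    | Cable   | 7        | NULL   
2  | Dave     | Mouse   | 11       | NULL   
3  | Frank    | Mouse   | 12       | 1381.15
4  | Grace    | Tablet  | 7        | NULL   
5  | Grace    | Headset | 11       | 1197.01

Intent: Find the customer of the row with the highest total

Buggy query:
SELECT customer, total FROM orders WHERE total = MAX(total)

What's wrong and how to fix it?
Bug: WHERE is evaluated per row; an aggregate over the whole table isn't defined there

Fix: Use a subquery: WHERE total = (SELECT MAX(total) FROM orders)

Corrected query:
SELECT customer, total FROM orders WHERE total = (SELECT MAX(total) FROM orders)

Result:
customer | total  
---------+--------
Frank    | 1381.15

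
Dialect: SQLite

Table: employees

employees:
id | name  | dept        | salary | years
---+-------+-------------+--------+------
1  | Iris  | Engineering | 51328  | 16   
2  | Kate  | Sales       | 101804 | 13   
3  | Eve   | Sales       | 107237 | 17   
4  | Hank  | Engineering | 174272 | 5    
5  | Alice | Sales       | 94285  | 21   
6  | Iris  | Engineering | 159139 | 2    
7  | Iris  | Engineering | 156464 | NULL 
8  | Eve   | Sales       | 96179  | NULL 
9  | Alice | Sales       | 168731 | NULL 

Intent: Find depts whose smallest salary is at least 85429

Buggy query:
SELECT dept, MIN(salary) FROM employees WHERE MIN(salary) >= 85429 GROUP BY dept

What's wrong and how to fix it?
Bug: Aggregates like MIN are computed per group after WHERE runs

Fix: Use HAVING for the per-group MIN condition

Corrected query:
SELECT dept, MIN(salary) FROM employees GROUP BY dept HAVING MIN(salary) >= 85429

Result:
dept  | MIN(salary)
------+------------
Sales | 94285      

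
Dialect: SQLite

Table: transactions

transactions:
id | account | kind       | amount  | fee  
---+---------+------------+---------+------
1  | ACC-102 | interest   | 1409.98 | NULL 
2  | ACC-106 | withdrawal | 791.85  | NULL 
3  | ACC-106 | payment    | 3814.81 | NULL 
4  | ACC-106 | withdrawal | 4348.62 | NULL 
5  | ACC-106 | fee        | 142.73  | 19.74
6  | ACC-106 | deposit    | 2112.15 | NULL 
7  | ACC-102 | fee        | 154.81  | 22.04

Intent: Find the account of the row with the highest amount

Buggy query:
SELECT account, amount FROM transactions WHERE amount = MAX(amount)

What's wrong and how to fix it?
Bug: WHERE is evaluated per row; an aggregate over the whole table isn't defined there

Fix: Use a subquery: WHERE amount = (SELECT MAX(amount) FROM transactions)

Corrected query:
SELECT account, amount FROM transactions WHERE amount = (SELECT MAX(amount) FROM transactions)

Result:
account | amount 
--------+--------
ACC-106 | 4348.62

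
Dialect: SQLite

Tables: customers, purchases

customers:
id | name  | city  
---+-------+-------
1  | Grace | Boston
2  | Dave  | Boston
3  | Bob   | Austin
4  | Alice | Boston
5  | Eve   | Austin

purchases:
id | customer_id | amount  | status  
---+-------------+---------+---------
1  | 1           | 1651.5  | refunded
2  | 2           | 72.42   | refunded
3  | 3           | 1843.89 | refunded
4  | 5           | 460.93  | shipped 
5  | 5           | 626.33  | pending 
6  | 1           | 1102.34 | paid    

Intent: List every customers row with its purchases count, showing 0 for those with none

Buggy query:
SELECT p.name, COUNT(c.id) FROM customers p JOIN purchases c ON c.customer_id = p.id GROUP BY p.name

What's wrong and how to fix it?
Bug: INNER JOIN drops customers rows that have no matching purchases rows

Fix: Switch to LEFT JOIN to retain unmatched parent rows

Corrected query:
SELECT p.name, COUNT(c.id) FROM customers p LEFT JOIN purchases c ON c.customer_id = p.id GROUP BY p.name

Result:
name  | COUNT(c.id)
------+------------
Alice | 0          
Bob   | 1          
Dave  | 1          
Eve   | 2          
Grace | 2          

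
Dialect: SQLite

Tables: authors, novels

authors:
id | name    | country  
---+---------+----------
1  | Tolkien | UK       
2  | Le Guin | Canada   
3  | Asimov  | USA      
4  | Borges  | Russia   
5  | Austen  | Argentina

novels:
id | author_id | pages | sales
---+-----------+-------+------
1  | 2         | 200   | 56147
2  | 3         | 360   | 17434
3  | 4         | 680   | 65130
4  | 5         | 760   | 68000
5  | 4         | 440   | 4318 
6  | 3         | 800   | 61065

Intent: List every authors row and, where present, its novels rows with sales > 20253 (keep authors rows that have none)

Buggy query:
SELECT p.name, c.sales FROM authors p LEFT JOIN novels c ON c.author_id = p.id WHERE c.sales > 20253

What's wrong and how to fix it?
Bug: Filtering c.sales in WHERE discards the NULL rows produced by LEFT JOIN, turning it into an inner join

Fix: Put 'c.sales > 20253' in the JOIN's ON clause instead of WHERE

Corrected query:
SELECT p.name, c.sales FROM authors p LEFT JOIN novels c ON c.author_id = p.id AND c.sales > 20253

Result:
name    | sales
--------+------
Tolkien | NULL 
Le Guin | 56147
Asimov  | 61065
Borges  | 65130
Austen  | 68000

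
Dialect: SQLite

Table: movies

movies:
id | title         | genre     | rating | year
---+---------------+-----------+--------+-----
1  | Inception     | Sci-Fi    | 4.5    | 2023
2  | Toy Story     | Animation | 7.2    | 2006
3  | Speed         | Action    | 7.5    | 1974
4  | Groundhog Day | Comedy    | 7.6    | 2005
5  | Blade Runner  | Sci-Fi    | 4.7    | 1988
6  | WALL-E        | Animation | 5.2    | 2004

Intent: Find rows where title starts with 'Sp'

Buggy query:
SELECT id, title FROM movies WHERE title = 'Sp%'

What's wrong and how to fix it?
Bug: Wildcards only work with LIKE; '=' treats '%' as a literal character

Fix: Replace '=' with LIKE so 'Sp%' is treated as a pattern

Corrected query:
SELECT id, title FROM movies WHERE title LIKE 'Sp%'

Result:
id | title
---+------
3  | Speed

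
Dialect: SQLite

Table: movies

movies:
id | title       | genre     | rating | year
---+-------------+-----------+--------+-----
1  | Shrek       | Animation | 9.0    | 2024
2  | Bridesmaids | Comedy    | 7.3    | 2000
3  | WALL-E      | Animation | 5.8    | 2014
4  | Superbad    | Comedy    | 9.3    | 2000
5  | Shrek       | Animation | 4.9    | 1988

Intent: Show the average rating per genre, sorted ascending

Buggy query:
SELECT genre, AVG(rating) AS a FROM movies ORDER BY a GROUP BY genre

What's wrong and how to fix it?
Bug: GROUP BY must precede ORDER BY

Fix: Reorder: SELECT … FROM … GROUP BY … ORDER BY …

Corrected query:
SELECT genre, AVG(rating) AS a FROM movies GROUP BY genre ORDER BY a

Result:
genre     | a       
----------+---------
Animation | 6.566667
Comedy    | 8.3     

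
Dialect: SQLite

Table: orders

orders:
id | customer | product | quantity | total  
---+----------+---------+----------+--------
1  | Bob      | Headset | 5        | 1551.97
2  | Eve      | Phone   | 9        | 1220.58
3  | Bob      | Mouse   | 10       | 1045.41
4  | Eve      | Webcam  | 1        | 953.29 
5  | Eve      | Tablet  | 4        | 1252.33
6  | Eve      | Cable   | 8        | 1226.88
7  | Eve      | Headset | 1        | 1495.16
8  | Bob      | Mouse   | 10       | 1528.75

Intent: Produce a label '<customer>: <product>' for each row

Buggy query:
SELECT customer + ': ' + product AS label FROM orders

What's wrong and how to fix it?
Bug: '+' is numeric addition; on text columns SQLite converts them to 0 instead of concatenating

Fix: Replace + with || to concatenate text

Corrected query:
SELECT customer || ': ' || product AS label FROM orders

Result:
label       
------------
Bob: Headset
Eve: Phone  
Bob: Mouse  
Eve: Webcam 
Eve: Tablet 
Eve: Cable  
Eve: Headset
Bob: Mouse  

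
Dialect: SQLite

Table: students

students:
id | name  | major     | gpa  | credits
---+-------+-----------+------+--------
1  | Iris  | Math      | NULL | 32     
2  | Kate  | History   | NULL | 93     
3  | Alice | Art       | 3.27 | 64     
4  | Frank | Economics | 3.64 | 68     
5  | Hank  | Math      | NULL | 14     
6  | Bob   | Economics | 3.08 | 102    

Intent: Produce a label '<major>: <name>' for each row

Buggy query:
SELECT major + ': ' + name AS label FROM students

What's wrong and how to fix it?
Bug: '+' is numeric addition; on text columns SQLite converts them to 0 instead of concatenating

Fix: Replace + with || to concatenate text

Corrected query:
SELECT major || ': ' || name AS label FROM students

Result:
label           
----------------
Math: Iris      
History: Kate   
Art: Alice      
Economics: Frank
Math: Hank      
Economics: Bob  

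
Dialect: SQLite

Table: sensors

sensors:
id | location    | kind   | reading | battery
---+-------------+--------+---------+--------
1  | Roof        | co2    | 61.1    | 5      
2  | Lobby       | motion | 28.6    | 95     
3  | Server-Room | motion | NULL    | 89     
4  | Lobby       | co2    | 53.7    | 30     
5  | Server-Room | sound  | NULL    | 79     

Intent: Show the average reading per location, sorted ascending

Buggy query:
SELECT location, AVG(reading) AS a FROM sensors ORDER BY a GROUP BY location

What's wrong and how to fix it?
Bug: GROUP BY must precede ORDER BY

Fix: Reorder: SELECT … FROM … GROUP BY … ORDER BY …

Corrected query:
SELECT location, AVG(reading) AS a FROM sensors GROUP BY location ORDER BY a

Result:
location    | a    
------------+------
Server-Room | NULL 
Lobby       | 41.15
Roof        | 61.1 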